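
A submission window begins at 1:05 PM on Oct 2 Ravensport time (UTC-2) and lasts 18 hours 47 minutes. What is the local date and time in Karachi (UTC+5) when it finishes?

Convert start to UTC: 1:05 PM + 2:00 = 3:05 PM UTC on Oct 2.
Add 18 hours 47 minutes duration → 9:52 AM UTC (Oct 3).
Karachi is UTC+5:00, so local end time = 9:52 AM + 5:00 = 2:52 PM on Oct 3.

2:52 PM on October 3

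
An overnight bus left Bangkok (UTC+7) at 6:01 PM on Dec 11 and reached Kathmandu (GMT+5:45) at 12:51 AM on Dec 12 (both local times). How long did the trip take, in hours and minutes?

8 hours 5 minutes

Departure in UTC: 6:01 PM − 7:00 = 11:01 AM on Dec 11.
Arrival in UTC: 12:51 AM − 5:45 = 7:06 PM on Dec 11.
Elapsed = 7:06 PM − 11:01 AM = 8 hours 5 minutes.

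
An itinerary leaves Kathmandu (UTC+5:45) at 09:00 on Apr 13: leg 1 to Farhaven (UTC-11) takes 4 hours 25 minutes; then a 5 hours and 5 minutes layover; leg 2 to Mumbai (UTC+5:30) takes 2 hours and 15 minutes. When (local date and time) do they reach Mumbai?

20:30 on Apr 13

Convert departure to UTC: 09:00 − 5:45 = 03:15 UTC on Apr 13.
Add 4 hours 25 minutes leg 1 → 07:40 UTC.
Add 5 hours and 5 minutes layover in Farhaven → 12:45 UTC.
Add 2 hours 15 minutes leg 2 → 15:00 UTC.
Mumbai is UTC+5:30, so local arrival = 15:00 + 5:30 = 20:30 on Apr 13.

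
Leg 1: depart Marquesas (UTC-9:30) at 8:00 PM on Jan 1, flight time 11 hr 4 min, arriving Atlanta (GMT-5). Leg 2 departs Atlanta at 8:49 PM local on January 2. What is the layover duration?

Convert departure to UTC: 8:00 PM + 9:30 = 5:30 AM UTC on Jan 2.
Add 11 hours 4 minutes flight time → 4:34 PM UTC.
Atlanta is UTC−5:00, so local arrival = 4:34 PM − 5:00 = 11:34 AM on Jan 2.
Layover = 8:49 PM − 11:34 AM = 9 hours 15 minutes.

9 hours 15 minutes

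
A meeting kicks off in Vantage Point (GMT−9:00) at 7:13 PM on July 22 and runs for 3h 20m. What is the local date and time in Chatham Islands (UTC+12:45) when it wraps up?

8:18 PM on July 23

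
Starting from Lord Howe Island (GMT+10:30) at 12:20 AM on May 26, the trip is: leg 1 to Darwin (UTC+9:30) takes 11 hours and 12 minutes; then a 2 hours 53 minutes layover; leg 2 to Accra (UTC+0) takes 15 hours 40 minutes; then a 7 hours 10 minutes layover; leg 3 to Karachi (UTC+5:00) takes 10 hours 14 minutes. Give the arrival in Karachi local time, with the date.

5:59 PM on May 27

Convert departure to UTC: 12:20 AM − 10:30 = 1:50 PM UTC on May 25.
Add 11 hours 12 minutes leg 1 → 1:02 AM UTC (May 26).
Add 2 hours 53 minutes layover in Darwin → 3:55 AM UTC.
Add 15 hours 40 minutes leg 2 → 7:35 PM UTC.
Add 7 hours 10 minutes layover in Accra → 2:45 AM UTC (May 27).
Add 10 hours 14 minutes leg 3 → 12:59 PM UTC.
Karachi is UTC+5:00, so local arrival = 12:59 PM + 5:00 = 5:59 PM on May 27.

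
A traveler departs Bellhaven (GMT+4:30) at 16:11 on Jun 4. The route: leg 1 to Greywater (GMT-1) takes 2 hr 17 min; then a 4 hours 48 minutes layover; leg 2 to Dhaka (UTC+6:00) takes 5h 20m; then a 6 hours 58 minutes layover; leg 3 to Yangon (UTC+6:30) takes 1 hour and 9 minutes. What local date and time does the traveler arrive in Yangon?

Convert departure to UTC: 16:11 − 4:30 = 11:41 UTC on Jun 4.
Add 2 hours and 17 minutes leg 1 → 13:58 UTC.
Add 4 hours 48 minutes layover in Greywater → 18:46 UTC.
Add 5 hours 20 minutes leg 2 → 00:06 UTC (Jun 5).
Add 6 hours 58 minutes layover in Dhaka → 07:04 UTC.
Add 1 hour 9 minutes leg 3 → 08:13 UTC.
Yangon is UTC+6:30, so local arrival = 08:13 + 6:30 = 14:43 on Jun 5.

14:43 on June 5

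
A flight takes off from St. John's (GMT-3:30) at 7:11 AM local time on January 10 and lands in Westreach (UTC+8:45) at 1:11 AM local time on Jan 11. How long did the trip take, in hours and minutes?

Departure in UTC: 7:11 AM + 3:30 = 10:41 AM on Jan 10.
Arrival in UTC: 1:11 AM − 8:45 = 4:26 PM on Jan 10.
Elapsed = 4:26 PM − 10:41 AM = 5 hours 45 minutes.

5 hours 45 minutes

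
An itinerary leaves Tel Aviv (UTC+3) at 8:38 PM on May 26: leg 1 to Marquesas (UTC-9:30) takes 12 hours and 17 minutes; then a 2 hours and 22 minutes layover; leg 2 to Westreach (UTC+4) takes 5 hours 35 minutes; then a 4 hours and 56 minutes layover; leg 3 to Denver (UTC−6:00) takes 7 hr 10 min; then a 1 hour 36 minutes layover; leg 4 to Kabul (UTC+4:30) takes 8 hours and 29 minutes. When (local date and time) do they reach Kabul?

Convert departure to UTC: 8:38 PM − 3:00 = 5:38 PM UTC on May 26.
Add 12 hours and 17 minutes leg 1 → 5:55 AM UTC (May 27).
Add 2 hours 22 minutes layover in Marquesas → 8:17 AM UTC.
Add 5 hours 35 minutes leg 2 → 1:52 PM UTC.
Add 4 hours and 56 minutes layover in Westreach → 6:48 PM UTC.
Add 7 hours and 10 minutes leg 3 → 1:58 AM UTC (May 28).
Add 1 hour 36 minutes layover in Denver → 3:34 AM UTC.
Add 8 hours and 29 minutes leg 4 → 12:03 PM UTC.
Kabul is UTC+4:30, so local arrival = 12:03 PM + 4:30 = 4:33 PM on May 28.

4:33 PM on May 28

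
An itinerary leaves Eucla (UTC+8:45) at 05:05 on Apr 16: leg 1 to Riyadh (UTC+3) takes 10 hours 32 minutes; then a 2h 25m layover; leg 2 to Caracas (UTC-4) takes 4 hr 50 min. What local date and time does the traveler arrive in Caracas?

10:07 on Apr 16

Convert departure to UTC: 05:05 − 8:45 = 20:20 UTC on Apr 15.
Add 10 hours 32 minutes leg 1 → 06:52 UTC (Apr 16).
Add 2 hours and 25 minutes layover in Riyadh → 09:17 UTC.
Add 4 hours and 50 minutes leg 2 → 14:07 UTC.
Caracas is UTC−4:00, so local arrival = 14:07 − 4:00 = 10:07 on Apr 16.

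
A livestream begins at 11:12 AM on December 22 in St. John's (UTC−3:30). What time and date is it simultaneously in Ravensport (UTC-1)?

1:42 PM on December 22

In UTC: 11:12 AM + 3:30 = 2:42 PM on Dec 22.
Ravensport is UTC−1:00: 2:42 PM − 1:00 = 1:42 PM on Dec 22.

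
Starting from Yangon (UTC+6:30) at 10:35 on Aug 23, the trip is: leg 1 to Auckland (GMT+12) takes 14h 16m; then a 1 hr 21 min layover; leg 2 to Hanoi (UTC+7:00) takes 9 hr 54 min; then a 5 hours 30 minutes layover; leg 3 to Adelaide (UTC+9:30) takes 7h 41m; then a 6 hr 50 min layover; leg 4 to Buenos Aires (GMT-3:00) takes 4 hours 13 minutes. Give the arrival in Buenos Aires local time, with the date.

02:50 on August 25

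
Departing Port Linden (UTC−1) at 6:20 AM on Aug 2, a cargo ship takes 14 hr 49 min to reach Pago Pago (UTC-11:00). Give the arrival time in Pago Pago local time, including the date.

Convert departure to UTC: 6:20 AM + 1:00 = 7:20 AM UTC on Aug 2.
Add 14 hours 49 minutes travel time → 10:09 PM UTC.
Pago Pago is UTC−11:00, so local arrival = 10:09 PM − 11:00 = 11:09 AM on Aug 2.

11:09 AM on August 2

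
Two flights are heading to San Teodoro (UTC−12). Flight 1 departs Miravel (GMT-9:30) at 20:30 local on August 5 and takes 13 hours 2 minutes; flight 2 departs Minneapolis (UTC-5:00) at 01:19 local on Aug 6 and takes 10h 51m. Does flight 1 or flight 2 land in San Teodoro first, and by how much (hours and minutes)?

Flight 1 in UTC: 20:30 + 9:30 = 06:00 on Aug 6.
+13 hours 2 minutes → arrive 19:02 UTC on Aug 6.
Flight 2 in UTC: 01:19 + 5:00 = 06:19 on Aug 6.
+10 hours 51 minutes → arrive 17:10 UTC on Aug 6.
Flight 2 lands earlier by 1 hour 52 minutes.

the second, by 1 hour 52 minutes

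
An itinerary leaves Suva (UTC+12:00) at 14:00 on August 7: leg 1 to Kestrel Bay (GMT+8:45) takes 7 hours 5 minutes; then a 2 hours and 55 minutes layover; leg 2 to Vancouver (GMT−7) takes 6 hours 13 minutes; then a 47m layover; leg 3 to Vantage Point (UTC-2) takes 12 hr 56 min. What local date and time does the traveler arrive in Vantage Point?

Convert departure to UTC: 14:00 − 12:00 = 02:00 UTC on Aug 7.
Add 7 hours 5 minutes leg 1 → 09:05 UTC.
Add 2 hours and 55 minutes layover in Kestrel Bay → 12:00 UTC.
Add 6 hours 13 minutes leg 2 → 18:13 UTC.
Add 47 minutes layover in Vancouver → 19:00 UTC.
Add 12 hours 56 minutes leg 3 → 07:56 UTC (Aug 8).
Vantage Point is UTC−2:00, so local arrival = 07:56 − 2:00 = 05:56 on Aug 8.

05:56 on Aug 8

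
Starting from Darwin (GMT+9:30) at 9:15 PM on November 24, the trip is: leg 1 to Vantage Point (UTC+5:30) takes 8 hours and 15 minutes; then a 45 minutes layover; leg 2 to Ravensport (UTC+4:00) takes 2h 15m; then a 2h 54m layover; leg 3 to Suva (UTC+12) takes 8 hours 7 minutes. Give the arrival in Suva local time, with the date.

10:01 PM on November 25

Convert departure to UTC: 9:15 PM − 9:30 = 11:45 AM UTC on Nov 24.
Add 8 hours and 15 minutes leg 1 → 8:00 PM UTC.
Add 45 minutes layover in Vantage Point → 8:45 PM UTC.
Add 2 hours 15 minutes leg 2 → 11:00 PM UTC.
Add 2 hours 54 minutes layover in Ravensport → 1:54 AM UTC (Nov 25).
Add 8 hours and 7 minutes leg 3 → 10:01 AM UTC.
Suva is UTC+12:00, so local arrival = 10:01 AM + 12:00 = 10:01 PM on Nov 25.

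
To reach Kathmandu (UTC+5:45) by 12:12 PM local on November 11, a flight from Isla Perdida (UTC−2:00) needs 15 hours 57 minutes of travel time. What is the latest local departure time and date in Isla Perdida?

12:30 PM on Nov 10

Target arrival in UTC: 12:12 PM − 5:45 = 6:27 AM on Nov 11.
Subtract 15 hours and 57 minutes → departure 2:30 PM UTC on Nov 10.
Isla Perdida is UTC−2:00: 2:30 PM − 2:00 = 12:30 PM on Nov 10.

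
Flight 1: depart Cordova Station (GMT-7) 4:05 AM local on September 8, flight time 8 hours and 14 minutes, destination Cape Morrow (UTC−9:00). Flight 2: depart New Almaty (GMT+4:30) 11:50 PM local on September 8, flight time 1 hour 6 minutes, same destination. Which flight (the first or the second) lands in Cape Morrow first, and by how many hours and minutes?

Flight 1 in UTC: 4:05 AM + 7:00 = 11:05 AM on Sep 8.
+8 hours 14 minutes → arrive 7:19 PM UTC on Sep 8.
Flight 2 in UTC: 11:50 PM − 4:30 = 7:20 PM on Sep 8.
+1 hour 6 minutes → arrive 8:26 PM UTC on Sep 8.
Flight 1 lands earlier by 1 hour 7 minutes.

the first, by 1 hour 7 minutes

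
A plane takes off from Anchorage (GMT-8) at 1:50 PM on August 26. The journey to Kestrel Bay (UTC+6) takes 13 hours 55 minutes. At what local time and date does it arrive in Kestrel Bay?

5:45 PM on August 27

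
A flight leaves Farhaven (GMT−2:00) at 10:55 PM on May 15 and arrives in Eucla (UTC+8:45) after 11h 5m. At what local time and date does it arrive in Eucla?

Eucla is 10:45 ahead of Farhaven.
After 11 hours 5 minutes it is 10:00 AM (May 16) in Farhaven.
Shift by the zone difference: 10:00 AM + 10:45 = 8:45 PM on May 16 in Eucla.

8:45 PM on May 16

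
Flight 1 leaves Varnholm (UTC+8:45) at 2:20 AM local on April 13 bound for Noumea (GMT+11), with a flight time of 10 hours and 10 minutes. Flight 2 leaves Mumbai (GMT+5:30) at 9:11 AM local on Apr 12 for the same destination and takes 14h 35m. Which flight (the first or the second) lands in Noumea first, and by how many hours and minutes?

the second, by 9 hours 29 minutes

Flight 1 in UTC: 2:20 AM − 8:45 = 5:35 PM on Apr 12.
+10 hours 10 minutes → arrive 3:45 AM UTC on Apr 13.
Flight 2 in UTC: 9:11 AM − 5:30 = 3:41 AM on Apr 12.
+14 hours 35 minutes → arrive 6:16 PM UTC on Apr 12.
Flight 2 lands earlier by 9 hours 29 minutes.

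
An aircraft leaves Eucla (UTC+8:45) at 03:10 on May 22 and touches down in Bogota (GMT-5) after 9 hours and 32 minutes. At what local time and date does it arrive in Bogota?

Convert departure to UTC: 03:10 − 8:45 = 18:25 UTC on May 21.
Add 9 hours 32 minutes travel time → 03:57 UTC (May 22).
Bogota is UTC−5:00, so local arrival = 03:57 − 5:00 = 22:57 on May 21.

22:57 on May 21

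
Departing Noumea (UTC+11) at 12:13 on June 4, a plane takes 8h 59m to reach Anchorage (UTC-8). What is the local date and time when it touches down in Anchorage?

Convert departure to UTC: 12:13 − 11:00 = 01:13 UTC on Jun 4.
Add 8 hours and 59 minutes travel time → 10:12 UTC.
Anchorage is UTC−8:00, so local arrival = 10:12 − 8:00 = 02:12 on Jun 4.

02:12 on Jun 4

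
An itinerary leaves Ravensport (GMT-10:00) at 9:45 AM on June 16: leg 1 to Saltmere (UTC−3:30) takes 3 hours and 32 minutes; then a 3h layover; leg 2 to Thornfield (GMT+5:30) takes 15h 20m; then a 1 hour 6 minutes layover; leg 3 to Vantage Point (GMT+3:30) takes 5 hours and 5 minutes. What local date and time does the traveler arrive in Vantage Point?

Convert departure to UTC: 9:45 AM + 10:00 = 7:45 PM UTC on Jun 16.
Add 3 hours 32 minutes leg 1 → 11:17 PM UTC.
Add 3 hours layover in Saltmere → 2:17 AM UTC (Jun 17).
Add 15 hours 20 minutes leg 2 → 5:37 PM UTC.
Add 1 hour 6 minutes layover in Thornfield → 6:43 PM UTC.
Add 5 hours 5 minutes leg 3 → 11:48 PM UTC.
Vantage Point is UTC+3:30, so local arrival = 11:48 PM + 3:30 = 3:18 AM on Jun 18.

3:18 AM on Jun 18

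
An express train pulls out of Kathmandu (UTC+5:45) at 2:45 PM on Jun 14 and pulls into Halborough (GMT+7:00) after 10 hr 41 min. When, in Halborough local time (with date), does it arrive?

Halborough is 1:15 ahead of Kathmandu.
After 10 hours 41 minutes it is 1:26 AM (Jun 15) in Kathmandu.
Shift by the zone difference: 1:26 AM + 1:15 = 2:41 AM on Jun 15 in Halborough.

2:41 AM on June 15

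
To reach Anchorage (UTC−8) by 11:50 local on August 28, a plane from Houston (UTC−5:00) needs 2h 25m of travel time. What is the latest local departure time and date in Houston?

12:25 on Aug 28

Target arrival in UTC: 11:50 + 8:00 = 19:50 on Aug 28.
Subtract 2 hours and 25 minutes → departure 17:25 UTC on Aug 28.
Houston is UTC−5:00: 17:25 − 5:00 = 12:25 on Aug 28.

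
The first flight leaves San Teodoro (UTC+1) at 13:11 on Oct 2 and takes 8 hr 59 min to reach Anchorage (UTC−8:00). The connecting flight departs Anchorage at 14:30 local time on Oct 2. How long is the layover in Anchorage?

1 hour 20 minutes

Convert departure to UTC: 13:11 − 1:00 = 12:11 UTC on Oct 2.
Add 8 hours and 59 minutes flight time → 21:10 UTC.
Anchorage is UTC−8:00, so local arrival = 21:10 − 8:00 = 13:10 on Oct 2.
Layover = 14:30 − 13:10 = 1 hour 20 minutes.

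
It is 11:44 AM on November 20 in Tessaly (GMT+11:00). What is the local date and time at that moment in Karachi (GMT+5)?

In UTC: 11:44 AM − 11:00 = 12:44 AM on Nov 20.
Karachi is UTC+5:00: 12:44 AM + 5:00 = 5:44 AM on Nov 20.

5:44 AM on November 20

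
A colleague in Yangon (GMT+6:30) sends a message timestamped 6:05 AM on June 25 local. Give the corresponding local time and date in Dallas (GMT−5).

6:35 PM on June 24

In UTC: 6:05 AM − 6:30 = 11:35 PM on Jun 24.
Dallas is UTC−5:00: 11:35 PM − 5:00 = 6:35 PM on Jun 24.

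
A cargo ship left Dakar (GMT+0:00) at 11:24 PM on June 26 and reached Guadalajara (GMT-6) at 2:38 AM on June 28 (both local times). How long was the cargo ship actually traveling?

Departure is already UTC: 11:24 PM on Jun 26.
Arrival in UTC: 2:38 AM + 6:00 = 8:38 AM on Jun 28.
Elapsed = 8:38 AM − 11:24 PM (+2 days) = 33 hours 14 minutes.

33 hours 14 minutes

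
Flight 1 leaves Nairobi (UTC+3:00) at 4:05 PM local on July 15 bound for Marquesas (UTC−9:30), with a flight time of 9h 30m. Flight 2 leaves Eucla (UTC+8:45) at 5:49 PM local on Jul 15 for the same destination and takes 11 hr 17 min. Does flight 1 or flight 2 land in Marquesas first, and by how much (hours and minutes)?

Flight 1 in UTC: 4:05 PM − 3:00 = 1:05 PM on Jul 15.
+9 hours 30 minutes → arrive 10:35 PM UTC on Jul 15.
Flight 2 in UTC: 5:49 PM − 8:45 = 9:04 AM on Jul 15.
+11 hours 17 minutes → arrive 8:21 PM UTC on Jul 15.
Flight 2 lands earlier by 2 hours 14 minutes.

the second, by 2 hours 14 minutes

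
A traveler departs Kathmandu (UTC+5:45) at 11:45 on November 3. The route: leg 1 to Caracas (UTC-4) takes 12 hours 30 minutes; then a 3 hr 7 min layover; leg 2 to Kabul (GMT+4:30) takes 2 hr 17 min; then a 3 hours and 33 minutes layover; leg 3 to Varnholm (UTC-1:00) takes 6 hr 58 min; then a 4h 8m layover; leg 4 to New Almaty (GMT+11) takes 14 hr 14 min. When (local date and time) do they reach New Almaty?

15:47 on Nov 5

Convert departure to UTC: 11:45 − 5:45 = 06:00 UTC on Nov 3.
Add 12 hours 30 minutes leg 1 → 18:30 UTC.
Add 3 hours and 7 minutes layover in Caracas → 21:37 UTC.
Add 2 hours 17 minutes leg 2 → 23:54 UTC.
Add 3 hours 33 minutes layover in Kabul → 03:27 UTC (Nov 4).
Add 6 hours and 58 minutes leg 3 → 10:25 UTC.
Add 4 hours 8 minutes layover in Varnholm → 14:33 UTC.
Add 14 hours and 14 minutes leg 4 → 04:47 UTC (Nov 5).
New Almaty is UTC+11:00, so local arrival = 04:47 + 11:00 = 15:47 on Nov 5.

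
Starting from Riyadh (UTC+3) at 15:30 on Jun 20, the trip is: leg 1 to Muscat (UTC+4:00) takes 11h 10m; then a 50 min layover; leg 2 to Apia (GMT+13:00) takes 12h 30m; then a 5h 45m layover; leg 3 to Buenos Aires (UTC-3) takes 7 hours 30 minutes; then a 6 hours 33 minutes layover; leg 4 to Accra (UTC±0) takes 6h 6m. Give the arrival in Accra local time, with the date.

14:54 on Jun 22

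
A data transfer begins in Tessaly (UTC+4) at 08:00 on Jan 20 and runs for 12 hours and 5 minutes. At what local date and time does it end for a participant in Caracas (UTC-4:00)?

Caracas is 8:00 behind Tessaly.
After 12 hours 5 minutes it is 20:05 in Tessaly.
Shift by the zone difference: 20:05 − 8:00 = 12:05 on Jan 20 in Caracas.

12:05 on January 20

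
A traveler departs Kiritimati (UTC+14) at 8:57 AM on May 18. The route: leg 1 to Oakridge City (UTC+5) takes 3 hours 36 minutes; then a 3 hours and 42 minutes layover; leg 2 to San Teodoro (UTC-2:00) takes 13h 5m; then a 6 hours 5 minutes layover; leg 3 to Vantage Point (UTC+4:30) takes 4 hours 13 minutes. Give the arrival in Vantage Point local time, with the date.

Convert departure to UTC: 8:57 AM − 14:00 = 6:57 PM UTC on May 17.
Add 3 hours 36 minutes leg 1 → 10:33 PM UTC.
Add 3 hours 42 minutes layover in Oakridge City → 2:15 AM UTC (May 18).
Add 13 hours and 5 minutes leg 2 → 3:20 PM UTC.
Add 6 hours and 5 minutes layover in San Teodoro → 9:25 PM UTC.
Add 4 hours and 13 minutes leg 3 → 1:38 AM UTC (May 19).
Vantage Point is UTC+4:30, so local arrival = 1:38 AM + 4:30 = 6:08 AM on May 19.

6:08 AM on May 19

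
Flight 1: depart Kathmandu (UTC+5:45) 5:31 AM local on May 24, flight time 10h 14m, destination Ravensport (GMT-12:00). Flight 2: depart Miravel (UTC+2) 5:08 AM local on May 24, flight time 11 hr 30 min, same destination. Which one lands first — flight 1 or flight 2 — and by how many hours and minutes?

Flight 1 in UTC: 5:31 AM − 5:45 = 11:46 PM on May 23.
+10 hours and 14 minutes → arrive 10:00 AM UTC on May 24.
Flight 2 in UTC: 5:08 AM − 2:00 = 3:08 AM on May 24.
+11 hours and 30 minutes → arrive 2:38 PM UTC on May 24.
Flight 1 lands earlier by 4 hours 38 minutes.

the first, by 4 hours 38 minutes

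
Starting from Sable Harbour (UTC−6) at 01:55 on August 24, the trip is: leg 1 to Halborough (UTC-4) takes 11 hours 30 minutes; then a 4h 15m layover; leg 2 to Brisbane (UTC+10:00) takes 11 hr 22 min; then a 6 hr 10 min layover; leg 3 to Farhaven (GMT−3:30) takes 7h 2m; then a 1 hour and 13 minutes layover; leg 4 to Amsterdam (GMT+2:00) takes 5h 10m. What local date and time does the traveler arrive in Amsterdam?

Convert departure to UTC: 01:55 + 6:00 = 07:55 UTC on Aug 24.
Add 11 hours 30 minutes leg 1 → 19:25 UTC.
Add 4 hours and 15 minutes layover in Halborough → 23:40 UTC.
Add 11 hours 22 minutes leg 2 → 11:02 UTC (Aug 25).
Add 6 hours and 10 minutes layover in Brisbane → 17:12 UTC.
Add 7 hours 2 minutes leg 3 → 00:14 UTC (Aug 26).
Add 1 hour 13 minutes layover in Farhaven → 01:27 UTC.
Add 5 hours 10 minutes leg 4 → 06:37 UTC.
Amsterdam is UTC+2:00, so local arrival = 06:37 + 2:00 = 08:37 on Aug 26.

08:37 on August 26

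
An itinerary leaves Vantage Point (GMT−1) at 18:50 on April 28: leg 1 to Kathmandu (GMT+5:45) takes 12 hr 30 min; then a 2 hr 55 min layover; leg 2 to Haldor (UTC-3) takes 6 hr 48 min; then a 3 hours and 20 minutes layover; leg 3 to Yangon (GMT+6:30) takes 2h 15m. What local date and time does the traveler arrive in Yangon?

Convert departure to UTC: 18:50 + 1:00 = 19:50 UTC on Apr 28.
Add 12 hours 30 minutes leg 1 → 08:20 UTC (Apr 29).
Add 2 hours and 55 minutes layover in Kathmandu → 11:15 UTC.
Add 6 hours and 48 minutes leg 2 → 18:03 UTC.
Add 3 hours and 20 minutes layover in Haldor → 21:23 UTC.
Add 2 hours 15 minutes leg 3 → 23:38 UTC.
Yangon is UTC+6:30, so local arrival = 23:38 + 6:30 = 06:08 on Apr 30.

06:08 on April 30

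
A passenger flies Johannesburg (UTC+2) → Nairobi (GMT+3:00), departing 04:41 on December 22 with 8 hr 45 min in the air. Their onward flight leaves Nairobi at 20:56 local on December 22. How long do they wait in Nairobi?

6 hours 30 minutes

Convert departure to UTC: 04:41 − 2:00 = 02:41 UTC on Dec 22.
Add 8 hours and 45 minutes flight time → 11:26 UTC.
Nairobi is UTC+3:00, so local arrival = 11:26 + 3:00 = 14:26 on Dec 22.
Layover = 20:56 − 14:26 = 6 hours 30 minutes.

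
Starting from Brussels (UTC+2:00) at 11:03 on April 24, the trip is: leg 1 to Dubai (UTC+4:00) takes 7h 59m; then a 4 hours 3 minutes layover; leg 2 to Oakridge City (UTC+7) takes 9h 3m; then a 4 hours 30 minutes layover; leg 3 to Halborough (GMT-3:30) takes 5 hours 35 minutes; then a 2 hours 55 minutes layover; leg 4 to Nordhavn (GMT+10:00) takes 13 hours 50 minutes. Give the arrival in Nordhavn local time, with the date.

Convert departure to UTC: 11:03 − 2:00 = 09:03 UTC on Apr 24.
Add 7 hours and 59 minutes leg 1 → 17:02 UTC.
Add 4 hours 3 minutes layover in Dubai → 21:05 UTC.
Add 9 hours 3 minutes leg 2 → 06:08 UTC (Apr 25).
Add 4 hours 30 minutes layover in Oakridge City → 10:38 UTC.
Add 5 hours 35 minutes leg 3 → 16:13 UTC.
Add 2 hours and 55 minutes layover in Halborough → 19:08 UTC.
Add 13 hours 50 minutes leg 4 → 08:58 UTC (Apr 26).
Nordhavn is UTC+10:00, so local arrival = 08:58 + 10:00 = 18:58 on Apr 26.

18:58 on Apr 26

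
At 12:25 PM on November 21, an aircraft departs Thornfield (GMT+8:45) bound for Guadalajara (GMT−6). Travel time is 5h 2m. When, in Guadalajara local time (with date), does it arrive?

2:42 AM on November 21

Convert departure to UTC: 12:25 PM − 8:45 = 3:40 AM UTC on Nov 21.
Add 5 hours 2 minutes travel time → 8:42 AM UTC.
Guadalajara is UTC−6:00, so local arrival = 8:42 AM − 6:00 = 2:42 AM on Nov 21.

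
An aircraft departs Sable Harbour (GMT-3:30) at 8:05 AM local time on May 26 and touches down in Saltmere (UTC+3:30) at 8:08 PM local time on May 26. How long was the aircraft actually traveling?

5 hours 3 minutes

Departure in UTC: 8:05 AM + 3:30 = 11:35 AM on May 26.
Arrival in UTC: 8:08 PM − 3:30 = 4:38 PM on May 26.
Elapsed = 4:38 PM − 11:35 AM = 5 hours 3 minutes.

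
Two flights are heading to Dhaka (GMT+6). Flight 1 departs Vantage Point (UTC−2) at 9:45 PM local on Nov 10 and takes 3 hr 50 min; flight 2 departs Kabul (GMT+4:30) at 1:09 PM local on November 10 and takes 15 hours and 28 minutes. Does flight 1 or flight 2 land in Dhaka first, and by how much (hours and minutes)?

Flight 1 in UTC: 9:45 PM + 2:00 = 11:45 PM on Nov 10.
+3 hours and 50 minutes → arrive 3:35 AM UTC on Nov 11.
Flight 2 in UTC: 1:09 PM − 4:30 = 8:39 AM on Nov 10.
+15 hours 28 minutes → arrive 12:07 AM UTC on Nov 11.
Flight 2 lands earlier by 3 hours 28 minutes.

the second, by 3 hours 28 minutes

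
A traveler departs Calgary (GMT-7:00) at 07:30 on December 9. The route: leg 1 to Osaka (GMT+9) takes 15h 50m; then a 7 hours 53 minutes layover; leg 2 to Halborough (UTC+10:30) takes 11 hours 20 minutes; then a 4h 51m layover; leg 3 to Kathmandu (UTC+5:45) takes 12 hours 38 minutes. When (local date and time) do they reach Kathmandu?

00:47 on Dec 12

Convert departure to UTC: 07:30 + 7:00 = 14:30 UTC on Dec 9.
Add 15 hours 50 minutes leg 1 → 06:20 UTC (Dec 10).
Add 7 hours and 53 minutes layover in Osaka → 14:13 UTC.
Add 11 hours and 20 minutes leg 2 → 01:33 UTC (Dec 11).
Add 4 hours and 51 minutes layover in Halborough → 06:24 UTC.
Add 12 hours and 38 minutes leg 3 → 19:02 UTC.
Kathmandu is UTC+5:45, so local arrival = 19:02 + 5:45 = 00:47 on Dec 12.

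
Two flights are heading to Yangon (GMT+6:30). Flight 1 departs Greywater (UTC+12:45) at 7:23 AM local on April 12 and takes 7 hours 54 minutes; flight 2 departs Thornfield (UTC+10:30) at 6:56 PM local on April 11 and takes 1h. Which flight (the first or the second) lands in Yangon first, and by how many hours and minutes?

Flight 1 in UTC: 7:23 AM − 12:45 = 6:38 PM on Apr 11.
+7 hours and 54 minutes → arrive 2:32 AM UTC on Apr 12.
Flight 2 in UTC: 6:56 PM − 10:30 = 8:26 AM on Apr 11.
+1 hour → arrive 9:26 AM UTC on Apr 11.
Flight 2 lands earlier by 17 hours 6 minutes.

the second, by 17 hours 6 minutes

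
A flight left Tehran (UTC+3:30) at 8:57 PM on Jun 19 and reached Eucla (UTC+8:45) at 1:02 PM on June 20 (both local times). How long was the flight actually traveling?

Departure in UTC: 8:57 PM − 3:30 = 5:27 PM on Jun 19.
Arrival in UTC: 1:02 PM − 8:45 = 4:17 AM on Jun 20.
Elapsed = 4:17 AM − 5:27 PM (+1 day) = 10 hours 50 minutes.

10 hours 50 minutes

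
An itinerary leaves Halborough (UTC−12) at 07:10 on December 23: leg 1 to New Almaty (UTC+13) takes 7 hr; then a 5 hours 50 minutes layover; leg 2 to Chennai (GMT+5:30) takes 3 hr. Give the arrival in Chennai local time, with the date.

Convert departure to UTC: 07:10 + 12:00 = 19:10 UTC on Dec 23.
Add 7 hours leg 1 → 02:10 UTC (Dec 24).
Add 5 hours 50 minutes layover in New Almaty → 08:00 UTC.
Add 3 hours leg 2 → 11:00 UTC.
Chennai is UTC+5:30, so local arrival = 11:00 + 5:30 = 16:30 on Dec 24.

16:30 on Dec 24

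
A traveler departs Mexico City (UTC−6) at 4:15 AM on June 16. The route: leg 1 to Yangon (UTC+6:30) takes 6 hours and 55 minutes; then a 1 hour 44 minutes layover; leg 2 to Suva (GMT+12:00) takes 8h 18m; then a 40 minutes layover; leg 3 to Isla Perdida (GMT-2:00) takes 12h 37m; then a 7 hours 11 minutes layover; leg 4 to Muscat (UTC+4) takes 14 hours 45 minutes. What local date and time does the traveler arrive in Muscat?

6:25 PM on June 18

Convert departure to UTC: 4:15 AM + 6:00 = 10:15 AM UTC on Jun 16.
Add 6 hours 55 minutes leg 1 → 5:10 PM UTC.
Add 1 hour and 44 minutes layover in Yangon → 6:54 PM UTC.
Add 8 hours and 18 minutes leg 2 → 3:12 AM UTC (Jun 17).
Add 40 minutes layover in Suva → 3:52 AM UTC.
Add 12 hours and 37 minutes leg 3 → 4:29 PM UTC.
Add 7 hours 11 minutes layover in Isla Perdida → 11:40 PM UTC.
Add 14 hours and 45 minutes leg 4 → 2:25 PM UTC (Jun 18).
Muscat is UTC+4:00, so local arrival = 2:25 PM + 4:00 = 6:25 PM on Jun 18.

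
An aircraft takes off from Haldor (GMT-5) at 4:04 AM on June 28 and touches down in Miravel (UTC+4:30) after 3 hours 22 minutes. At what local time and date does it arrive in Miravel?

Convert departure to UTC: 4:04 AM + 5:00 = 9:04 AM UTC on Jun 28.
Add 3 hours 22 minutes travel time → 12:26 PM UTC.
Miravel is UTC+4:30, so local arrival = 12:26 PM + 4:30 = 4:56 PM on Jun 28.

4:56 PM on Jun 28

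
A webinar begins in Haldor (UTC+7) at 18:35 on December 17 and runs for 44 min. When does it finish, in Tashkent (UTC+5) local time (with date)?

17:19 on December 17

Tashkent is 2:00 behind Haldor.
After 44 minutes it is 19:19 in Haldor.
Shift by the zone difference: 19:19 − 2:00 = 17:19 on Dec 17 in Tashkent.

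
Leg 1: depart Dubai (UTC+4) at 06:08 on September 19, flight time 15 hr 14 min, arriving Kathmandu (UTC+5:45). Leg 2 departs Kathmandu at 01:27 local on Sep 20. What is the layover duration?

Convert departure to UTC: 06:08 − 4:00 = 02:08 UTC on Sep 19.
Add 15 hours 14 minutes flight time → 17:22 UTC.
Kathmandu is UTC+5:45, so local arrival = 17:22 + 5:45 = 23:07 on Sep 19.
Layover = 01:27 − 23:07 (+1 day) = 2 hours 20 minutes.

2 hours 20 minutes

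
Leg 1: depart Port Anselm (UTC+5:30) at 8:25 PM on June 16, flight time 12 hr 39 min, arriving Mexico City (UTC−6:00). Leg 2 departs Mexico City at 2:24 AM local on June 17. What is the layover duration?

Convert departure to UTC: 8:25 PM − 5:30 = 2:55 PM UTC on Jun 16.
Add 12 hours and 39 minutes flight time → 3:34 AM UTC (Jun 17).
Mexico City is UTC−6:00, so local arrival = 3:34 AM − 6:00 = 9:34 PM on Jun 16.
Layover = 2:24 AM − 9:34 PM (+1 day) = 4 hours 50 minutes.

4 hours 50 minutes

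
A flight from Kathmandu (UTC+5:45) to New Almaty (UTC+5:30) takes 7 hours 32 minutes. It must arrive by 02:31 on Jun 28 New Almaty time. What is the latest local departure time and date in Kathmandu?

Target arrival in UTC: 02:31 − 5:30 = 21:01 on Jun 27.
Subtract 7 hours 32 minutes → departure 13:29 UTC on Jun 27.
Kathmandu is UTC+5:45: 13:29 + 5:45 = 19:14 on Jun 27.

19:14 on Jun 27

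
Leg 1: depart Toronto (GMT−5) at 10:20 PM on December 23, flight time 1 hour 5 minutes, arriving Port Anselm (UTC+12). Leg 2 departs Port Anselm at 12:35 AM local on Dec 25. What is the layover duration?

Convert departure to UTC: 10:20 PM + 5:00 = 3:20 AM UTC on Dec 24.
Add 1 hour 5 minutes flight time → 4:25 AM UTC.
Port Anselm is UTC+12:00, so local arrival = 4:25 AM + 12:00 = 4:25 PM on Dec 24.
Layover = 12:35 AM − 4:25 PM (+1 day) = 8 hours 10 minutes.

8 hours 10 minutes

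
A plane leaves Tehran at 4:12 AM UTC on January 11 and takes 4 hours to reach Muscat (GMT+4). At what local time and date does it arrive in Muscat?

Departure is given in UTC: 4:12 AM on Jan 11.
Add 4 hours → 8:12 AM UTC.
Muscat is UTC+4:00: 8:12 AM + 4:00 = 12:12 PM on Jan 11.

12:12 PM on January 11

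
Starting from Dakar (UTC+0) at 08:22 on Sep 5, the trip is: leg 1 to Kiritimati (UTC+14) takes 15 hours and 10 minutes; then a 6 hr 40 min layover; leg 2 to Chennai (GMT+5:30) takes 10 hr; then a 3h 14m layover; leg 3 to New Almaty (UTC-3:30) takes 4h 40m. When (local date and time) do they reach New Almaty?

Dakar is at UTC+0, so departure is already 08:22 UTC on Sep 5.
Add 15 hours 10 minutes leg 1 → 23:32 UTC.
Add 6 hours 40 minutes layover in Kiritimati → 06:12 UTC (Sep 6).
Add 10 hours leg 2 → 16:12 UTC.
Add 3 hours 14 minutes layover in Chennai → 19:26 UTC.
Add 4 hours 40 minutes leg 3 → 00:06 UTC (Sep 7).
New Almaty is UTC−3:30, so local arrival = 00:06 − 3:30 = 20:36 on Sep 6.

20:36 on September 6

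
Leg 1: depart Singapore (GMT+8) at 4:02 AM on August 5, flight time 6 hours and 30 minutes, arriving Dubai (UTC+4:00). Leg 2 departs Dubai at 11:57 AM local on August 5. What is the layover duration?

Convert departure to UTC: 4:02 AM − 8:00 = 8:02 PM UTC on Aug 4.
Add 6 hours and 30 minutes flight time → 2:32 AM UTC (Aug 5).
Dubai is UTC+4:00, so local arrival = 2:32 AM + 4:00 = 6:32 AM on Aug 5.
Layover = 11:57 AM − 6:32 AM = 5 hours 25 minutes.

5 hours 25 minutes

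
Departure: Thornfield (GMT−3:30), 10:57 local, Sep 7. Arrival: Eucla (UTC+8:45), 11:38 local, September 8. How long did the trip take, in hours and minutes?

Departure in UTC: 10:57 + 3:30 = 14:27 on Sep 7.
Arrival in UTC: 11:38 − 8:45 = 02:53 on Sep 8.
Elapsed = 02:53 − 14:27 (+1 day) = 12 hours 26 minutes.

12 hours 26 minutes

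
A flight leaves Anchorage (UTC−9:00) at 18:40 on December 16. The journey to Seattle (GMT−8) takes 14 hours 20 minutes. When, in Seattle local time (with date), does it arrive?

Convert departure to UTC: 18:40 + 9:00 = 03:40 UTC on Dec 17.
Add 14 hours and 20 minutes travel time → 18:00 UTC.
Seattle is UTC−8:00, so local arrival = 18:00 − 8:00 = 10:00 on Dec 17.

10:00 on December 17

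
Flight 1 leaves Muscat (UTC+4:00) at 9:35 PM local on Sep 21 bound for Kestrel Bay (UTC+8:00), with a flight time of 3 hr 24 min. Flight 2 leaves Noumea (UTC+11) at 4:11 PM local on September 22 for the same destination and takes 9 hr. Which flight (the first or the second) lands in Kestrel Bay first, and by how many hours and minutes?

the first, by 17 hours 12 minutes

Flight 1 in UTC: 9:35 PM − 4:00 = 5:35 PM on Sep 21.
+3 hours and 24 minutes → arrive 8:59 PM UTC on Sep 21.
Flight 2 in UTC: 4:11 PM − 11:00 = 5:11 AM on Sep 22.
+9 hours → arrive 2:11 PM UTC on Sep 22.
Flight 1 lands earlier by 17 hours 12 minutes.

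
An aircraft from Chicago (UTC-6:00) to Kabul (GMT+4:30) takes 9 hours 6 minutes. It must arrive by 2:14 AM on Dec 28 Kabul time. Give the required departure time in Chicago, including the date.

Target arrival in UTC: 2:14 AM − 4:30 = 9:44 PM on Dec 27.
Subtract 9 hours 6 minutes → departure 12:38 PM UTC on Dec 27.
Chicago is UTC−6:00: 12:38 PM − 6:00 = 6:38 AM on Dec 27.

6:38 AM on December 27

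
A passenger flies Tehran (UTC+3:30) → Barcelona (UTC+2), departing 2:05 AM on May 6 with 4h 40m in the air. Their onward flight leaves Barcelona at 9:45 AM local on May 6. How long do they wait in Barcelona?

Convert departure to UTC: 2:05 AM − 3:30 = 10:35 PM UTC on May 5.
Add 4 hours and 40 minutes flight time → 3:15 AM UTC (May 6).
Barcelona is UTC+2:00, so local arrival = 3:15 AM + 2:00 = 5:15 AM on May 6.
Layover = 9:45 AM − 5:15 AM = 4 hours 30 minutes.

4 hours 30 minutes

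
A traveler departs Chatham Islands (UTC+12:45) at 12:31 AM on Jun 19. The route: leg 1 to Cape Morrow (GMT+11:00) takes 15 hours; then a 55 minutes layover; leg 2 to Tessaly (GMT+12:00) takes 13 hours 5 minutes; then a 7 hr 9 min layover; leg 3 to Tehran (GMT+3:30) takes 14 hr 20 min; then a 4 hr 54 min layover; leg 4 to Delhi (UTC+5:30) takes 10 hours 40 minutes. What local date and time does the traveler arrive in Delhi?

11:19 AM on June 21

Convert departure to UTC: 12:31 AM − 12:45 = 11:46 AM UTC on Jun 18.
Add 15 hours leg 1 → 2:46 AM UTC (Jun 19).
Add 55 minutes layover in Cape Morrow → 3:41 AM UTC.
Add 13 hours and 5 minutes leg 2 → 4:46 PM UTC.
Add 7 hours 9 minutes layover in Tessaly → 11:55 PM UTC.
Add 14 hours 20 minutes leg 3 → 2:15 PM UTC (Jun 20).
Add 4 hours 54 minutes layover in Tehran → 7:09 PM UTC.
Add 10 hours and 40 minutes leg 4 → 5:49 AM UTC (Jun 21).
Delhi is UTC+5:30, so local arrival = 5:49 AM + 5:30 = 11:19 AM on Jun 21.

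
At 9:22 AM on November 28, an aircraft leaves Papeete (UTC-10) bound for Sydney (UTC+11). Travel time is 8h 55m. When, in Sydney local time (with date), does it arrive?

3:17 PM on Nov 29

Convert departure to UTC: 9:22 AM + 10:00 = 7:22 PM UTC on Nov 28.
Add 8 hours and 55 minutes travel time → 4:17 AM UTC (Nov 29).
Sydney is UTC+11:00, so local arrival = 4:17 AM + 11:00 = 3:17 PM on Nov 29.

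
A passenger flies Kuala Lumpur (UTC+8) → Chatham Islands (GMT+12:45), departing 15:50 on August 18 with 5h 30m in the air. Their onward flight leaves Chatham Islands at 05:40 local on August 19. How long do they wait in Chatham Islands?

Convert departure to UTC: 15:50 − 8:00 = 07:50 UTC on Aug 18.
Add 5 hours and 30 minutes flight time → 13:20 UTC.
Chatham Islands is UTC+12:45, so local arrival = 13:20 + 12:45 = 02:05 on Aug 19.
Layover = 05:40 − 02:05 = 3 hours 35 minutes.

3 hours 35 minutes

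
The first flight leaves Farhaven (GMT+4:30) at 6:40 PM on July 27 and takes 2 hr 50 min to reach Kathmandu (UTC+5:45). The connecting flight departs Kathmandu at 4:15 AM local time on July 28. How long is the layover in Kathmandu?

5 hours 30 minutes

Convert departure to UTC: 6:40 PM − 4:30 = 2:10 PM UTC on Jul 27.
Add 2 hours and 50 minutes flight time → 5:00 PM UTC.
Kathmandu is UTC+5:45, so local arrival = 5:00 PM + 5:45 = 10:45 PM on Jul 27.
Layover = 4:15 AM − 10:45 PM (+1 day) = 5 hours 30 minutes.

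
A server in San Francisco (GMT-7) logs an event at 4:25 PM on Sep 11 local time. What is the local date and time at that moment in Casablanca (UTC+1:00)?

In UTC: 4:25 PM + 7:00 = 11:25 PM on Sep 11.
Casablanca is UTC+1:00: 11:25 PM + 1:00 = 12:25 AM on Sep 12.

12:25 AM on September 12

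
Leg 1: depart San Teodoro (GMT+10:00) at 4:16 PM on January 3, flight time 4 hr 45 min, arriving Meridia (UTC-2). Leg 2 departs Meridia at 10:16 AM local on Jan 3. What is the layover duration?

1 hour 15 minutes

Convert departure to UTC: 4:16 PM − 10:00 = 6:16 AM UTC on Jan 3.
Add 4 hours 45 minutes flight time → 11:01 AM UTC.
Meridia is UTC−2:00, so local arrival = 11:01 AM − 2:00 = 9:01 AM on Jan 3.
Layover = 10:16 AM − 9:01 AM = 1 hour 15 minutes.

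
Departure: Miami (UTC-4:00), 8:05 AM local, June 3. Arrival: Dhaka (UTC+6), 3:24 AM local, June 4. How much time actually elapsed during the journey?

9 hours 19 minutes

Departure in UTC: 8:05 AM + 4:00 = 12:05 PM on Jun 3.
Arrival in UTC: 3:24 AM − 6:00 = 9:24 PM on Jun 3.
Elapsed = 9:24 PM − 12:05 PM = 9 hours 19 minutes.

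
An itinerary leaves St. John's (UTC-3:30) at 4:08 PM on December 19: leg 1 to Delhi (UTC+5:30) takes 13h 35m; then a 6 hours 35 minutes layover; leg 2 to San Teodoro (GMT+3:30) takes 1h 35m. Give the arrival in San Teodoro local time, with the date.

8:53 PM on December 20

Convert departure to UTC: 4:08 PM + 3:30 = 7:38 PM UTC on Dec 19.
Add 13 hours 35 minutes leg 1 → 9:13 AM UTC (Dec 20).
Add 6 hours 35 minutes layover in Delhi → 3:48 PM UTC.
Add 1 hour and 35 minutes leg 2 → 5:23 PM UTC.
San Teodoro is UTC+3:30, so local arrival = 5:23 PM + 3:30 = 8:53 PM on Dec 20.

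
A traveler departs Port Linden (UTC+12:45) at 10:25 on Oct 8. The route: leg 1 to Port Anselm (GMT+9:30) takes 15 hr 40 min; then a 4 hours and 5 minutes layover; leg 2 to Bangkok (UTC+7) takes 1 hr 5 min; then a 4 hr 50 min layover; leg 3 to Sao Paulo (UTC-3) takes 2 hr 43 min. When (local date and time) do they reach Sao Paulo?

23:03 on Oct 8

Convert departure to UTC: 10:25 − 12:45 = 21:40 UTC on Oct 7.
Add 15 hours 40 minutes leg 1 → 13:20 UTC (Oct 8).
Add 4 hours 5 minutes layover in Port Anselm → 17:25 UTC.
Add 1 hour 5 minutes leg 2 → 18:30 UTC.
Add 4 hours and 50 minutes layover in Bangkok → 23:20 UTC.
Add 2 hours 43 minutes leg 3 → 02:03 UTC (Oct 9).
Sao Paulo is UTC−3:00, so local arrival = 02:03 − 3:00 = 23:03 on Oct 8.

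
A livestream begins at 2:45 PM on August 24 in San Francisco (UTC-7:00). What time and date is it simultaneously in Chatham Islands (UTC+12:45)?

10:30 AM on August 25

In UTC: 2:45 PM + 7:00 = 9:45 PM on Aug 24.
Chatham Islands is UTC+12:45: 9:45 PM + 12:45 = 10:30 AM on Aug 25.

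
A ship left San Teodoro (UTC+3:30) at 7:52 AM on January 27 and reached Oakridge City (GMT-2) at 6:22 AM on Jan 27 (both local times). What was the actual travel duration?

4 hours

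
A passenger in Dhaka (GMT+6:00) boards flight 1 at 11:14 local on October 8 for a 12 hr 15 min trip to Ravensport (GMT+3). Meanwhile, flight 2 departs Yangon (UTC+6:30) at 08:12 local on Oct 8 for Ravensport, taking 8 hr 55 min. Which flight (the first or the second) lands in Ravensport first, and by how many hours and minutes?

Flight 1 in UTC: 11:14 − 6:00 = 05:14 on Oct 8.
+12 hours 15 minutes → arrive 17:29 UTC on Oct 8.
Flight 2 in UTC: 08:12 − 6:30 = 01:42 on Oct 8.
+8 hours and 55 minutes → arrive 10:37 UTC on Oct 8.
Flight 2 lands earlier by 6 hours 52 minutes.

the second, by 6 hours 52 minutes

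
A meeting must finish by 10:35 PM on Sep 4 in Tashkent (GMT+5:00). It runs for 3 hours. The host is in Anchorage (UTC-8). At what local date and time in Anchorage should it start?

Target end time in UTC: 10:35 PM − 5:00 = 5:35 PM on Sep 4.
Subtract 3 hours → start 2:35 PM UTC on Sep 4.
Anchorage is UTC−8:00: 2:35 PM − 8:00 = 6:35 AM on Sep 4.

6:35 AM on September 4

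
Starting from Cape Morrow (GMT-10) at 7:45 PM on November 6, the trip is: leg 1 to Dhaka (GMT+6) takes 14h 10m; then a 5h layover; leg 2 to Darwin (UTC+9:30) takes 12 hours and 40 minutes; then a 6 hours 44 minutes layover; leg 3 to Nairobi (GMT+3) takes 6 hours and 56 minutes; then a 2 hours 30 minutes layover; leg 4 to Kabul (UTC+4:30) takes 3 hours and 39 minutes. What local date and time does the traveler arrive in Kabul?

Convert departure to UTC: 7:45 PM + 10:00 = 5:45 AM UTC on Nov 7.
Add 14 hours 10 minutes leg 1 → 7:55 PM UTC.
Add 5 hours layover in Dhaka → 12:55 AM UTC (Nov 8).
Add 12 hours 40 minutes leg 2 → 1:35 PM UTC.
Add 6 hours and 44 minutes layover in Darwin → 8:19 PM UTC.
Add 6 hours 56 minutes leg 3 → 3:15 AM UTC (Nov 9).
Add 2 hours 30 minutes layover in Nairobi → 5:45 AM UTC.
Add 3 hours 39 minutes leg 4 → 9:24 AM UTC.
Kabul is UTC+4:30, so local arrival = 9:24 AM + 4:30 = 1:54 PM on Nov 9.

1:54 PM on November 9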